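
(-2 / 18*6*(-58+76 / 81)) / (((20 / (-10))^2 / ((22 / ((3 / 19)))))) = 1325.10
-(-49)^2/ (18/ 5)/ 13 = -12005/ 234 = -51.30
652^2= 425104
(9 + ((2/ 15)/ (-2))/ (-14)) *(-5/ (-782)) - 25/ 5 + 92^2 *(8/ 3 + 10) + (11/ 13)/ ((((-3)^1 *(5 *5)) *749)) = 122445028646221/ 1142150100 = 107205.72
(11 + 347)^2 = 128164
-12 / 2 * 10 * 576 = -34560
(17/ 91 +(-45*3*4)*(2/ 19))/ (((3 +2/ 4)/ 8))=-1567312/ 12103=-129.50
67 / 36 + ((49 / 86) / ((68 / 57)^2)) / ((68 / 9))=465834577 / 243370368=1.91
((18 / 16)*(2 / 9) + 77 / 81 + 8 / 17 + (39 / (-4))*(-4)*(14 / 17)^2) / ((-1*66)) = -2633141 / 6179976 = -0.43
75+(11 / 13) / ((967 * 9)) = 8485436 / 113139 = 75.00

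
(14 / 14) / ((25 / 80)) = 16 / 5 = 3.20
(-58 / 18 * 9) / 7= -29 / 7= -4.14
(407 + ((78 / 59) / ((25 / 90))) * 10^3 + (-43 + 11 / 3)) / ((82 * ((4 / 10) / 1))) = 4537385 / 29028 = 156.31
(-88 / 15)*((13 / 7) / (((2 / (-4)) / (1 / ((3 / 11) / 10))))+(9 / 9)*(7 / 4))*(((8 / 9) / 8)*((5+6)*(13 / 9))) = 1392.43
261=261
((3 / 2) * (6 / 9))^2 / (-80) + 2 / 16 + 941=75289 / 80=941.11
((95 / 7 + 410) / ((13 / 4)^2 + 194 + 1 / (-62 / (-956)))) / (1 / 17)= 25000880 / 763777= 32.73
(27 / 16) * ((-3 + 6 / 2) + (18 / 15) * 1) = 81 / 40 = 2.02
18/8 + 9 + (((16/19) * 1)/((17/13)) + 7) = 24411/1292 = 18.89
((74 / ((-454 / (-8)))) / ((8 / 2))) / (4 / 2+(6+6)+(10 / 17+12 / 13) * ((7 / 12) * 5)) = 0.02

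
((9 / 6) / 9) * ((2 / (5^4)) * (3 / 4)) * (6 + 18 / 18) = 7 / 2500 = 0.00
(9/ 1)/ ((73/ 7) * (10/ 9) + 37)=567/ 3061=0.19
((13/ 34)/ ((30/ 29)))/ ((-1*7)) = -377/ 7140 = -0.05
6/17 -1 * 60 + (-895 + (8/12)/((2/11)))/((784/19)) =-232045/2856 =-81.25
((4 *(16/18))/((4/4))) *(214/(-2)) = -3424/9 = -380.44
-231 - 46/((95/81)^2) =-2386581/9025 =-264.44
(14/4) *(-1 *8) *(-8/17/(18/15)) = 560/51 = 10.98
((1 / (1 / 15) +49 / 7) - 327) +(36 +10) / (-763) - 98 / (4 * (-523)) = -243430619 / 798098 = -305.01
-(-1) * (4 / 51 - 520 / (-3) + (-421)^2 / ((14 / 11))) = 33185339 / 238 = 139434.20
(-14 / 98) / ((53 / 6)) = -6 / 371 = -0.02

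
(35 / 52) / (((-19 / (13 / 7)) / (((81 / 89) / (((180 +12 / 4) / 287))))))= -38745 / 412604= -0.09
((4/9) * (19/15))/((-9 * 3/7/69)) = -12236/1215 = -10.07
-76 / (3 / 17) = -430.67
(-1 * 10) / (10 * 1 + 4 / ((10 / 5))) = -5 / 6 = -0.83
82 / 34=41 / 17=2.41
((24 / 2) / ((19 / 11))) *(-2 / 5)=-264 / 95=-2.78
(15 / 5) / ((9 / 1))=1 / 3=0.33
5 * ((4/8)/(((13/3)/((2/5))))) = 0.23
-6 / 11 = -0.55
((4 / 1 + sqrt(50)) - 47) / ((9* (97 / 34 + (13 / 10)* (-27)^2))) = -85 / 16911 + 425* sqrt(2) / 727173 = -0.00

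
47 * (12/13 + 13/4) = 196.13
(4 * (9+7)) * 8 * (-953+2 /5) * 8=-3901849.60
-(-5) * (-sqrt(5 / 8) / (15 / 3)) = -sqrt(10) / 4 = -0.79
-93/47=-1.98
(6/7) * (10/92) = 15/161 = 0.09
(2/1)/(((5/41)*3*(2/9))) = 123/5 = 24.60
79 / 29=2.72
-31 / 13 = -2.38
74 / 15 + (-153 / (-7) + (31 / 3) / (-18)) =49549 / 1890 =26.22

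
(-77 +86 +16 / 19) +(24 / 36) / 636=178417 / 18126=9.84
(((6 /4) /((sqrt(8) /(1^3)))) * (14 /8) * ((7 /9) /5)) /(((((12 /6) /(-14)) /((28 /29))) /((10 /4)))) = -2401 * sqrt(2) /1392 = -2.44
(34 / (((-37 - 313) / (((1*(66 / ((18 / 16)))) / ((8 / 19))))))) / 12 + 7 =5.87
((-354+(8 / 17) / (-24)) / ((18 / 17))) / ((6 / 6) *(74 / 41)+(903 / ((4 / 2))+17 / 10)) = -3701275 / 5036904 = -0.73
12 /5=2.40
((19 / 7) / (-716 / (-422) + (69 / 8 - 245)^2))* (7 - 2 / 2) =1539456 / 5281736621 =0.00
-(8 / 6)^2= -1.78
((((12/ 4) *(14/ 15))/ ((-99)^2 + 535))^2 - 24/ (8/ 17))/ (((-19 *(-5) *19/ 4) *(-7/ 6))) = 102158956653/ 1054557532000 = 0.10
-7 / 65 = -0.11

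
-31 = -31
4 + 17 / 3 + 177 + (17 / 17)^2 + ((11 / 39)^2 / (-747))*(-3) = 71074930 / 378729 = 187.67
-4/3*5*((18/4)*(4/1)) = -120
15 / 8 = 1.88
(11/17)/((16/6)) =0.24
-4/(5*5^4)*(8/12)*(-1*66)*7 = 1232/3125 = 0.39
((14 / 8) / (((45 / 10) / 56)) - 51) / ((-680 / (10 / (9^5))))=263 / 36137988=0.00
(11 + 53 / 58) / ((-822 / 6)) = -0.09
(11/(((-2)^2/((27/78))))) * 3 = 297/104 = 2.86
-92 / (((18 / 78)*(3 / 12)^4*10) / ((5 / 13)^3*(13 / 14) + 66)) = -920182528 / 1365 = -674126.39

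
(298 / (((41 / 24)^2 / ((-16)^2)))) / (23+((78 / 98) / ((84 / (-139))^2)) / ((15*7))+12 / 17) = 9039623254179840 / 8204942611541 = 1101.73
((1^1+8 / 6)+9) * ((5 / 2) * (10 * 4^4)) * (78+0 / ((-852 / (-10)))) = 5657600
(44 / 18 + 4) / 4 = 29 / 18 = 1.61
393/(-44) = -393/44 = -8.93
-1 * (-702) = 702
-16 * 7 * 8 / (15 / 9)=-537.60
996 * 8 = 7968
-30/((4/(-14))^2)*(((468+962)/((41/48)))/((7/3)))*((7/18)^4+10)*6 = -52660658050/3321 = -15856867.83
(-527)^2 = 277729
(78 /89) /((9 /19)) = 494 /267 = 1.85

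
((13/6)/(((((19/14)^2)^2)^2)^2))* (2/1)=28313393391521824768/865324240702863503043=0.03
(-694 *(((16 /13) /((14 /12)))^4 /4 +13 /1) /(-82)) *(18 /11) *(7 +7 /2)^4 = 230881393519191 /103048088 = 2240520.89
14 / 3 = 4.67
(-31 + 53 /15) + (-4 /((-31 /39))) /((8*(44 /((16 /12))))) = -280789 /10230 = -27.45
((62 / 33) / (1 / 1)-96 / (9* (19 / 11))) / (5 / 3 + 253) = -1347 / 79838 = -0.02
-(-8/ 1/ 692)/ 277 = 2/ 47921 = 0.00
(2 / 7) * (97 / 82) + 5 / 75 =1742 / 4305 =0.40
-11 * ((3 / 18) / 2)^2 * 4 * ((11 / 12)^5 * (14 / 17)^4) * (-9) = 4253517961 / 5195674368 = 0.82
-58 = -58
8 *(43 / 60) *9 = 258 / 5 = 51.60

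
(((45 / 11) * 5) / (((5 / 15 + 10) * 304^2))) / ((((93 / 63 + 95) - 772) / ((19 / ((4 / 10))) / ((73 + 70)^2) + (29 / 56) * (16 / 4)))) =-601107075 / 9141839171305984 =-0.00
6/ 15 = 2/ 5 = 0.40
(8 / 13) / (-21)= -8 / 273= -0.03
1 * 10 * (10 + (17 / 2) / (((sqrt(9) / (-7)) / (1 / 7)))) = 71.67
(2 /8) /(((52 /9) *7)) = 9 /1456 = 0.01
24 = 24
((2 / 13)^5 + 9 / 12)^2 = 1241011596049 / 2205735869584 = 0.56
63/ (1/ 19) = 1197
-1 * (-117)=117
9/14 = 0.64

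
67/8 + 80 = 88.38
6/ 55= 0.11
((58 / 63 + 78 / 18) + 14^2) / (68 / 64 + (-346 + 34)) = -202864 / 313425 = -0.65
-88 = -88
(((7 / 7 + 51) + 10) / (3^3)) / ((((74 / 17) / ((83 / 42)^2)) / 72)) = 7261006 / 48951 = 148.33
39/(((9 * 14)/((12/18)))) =13/63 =0.21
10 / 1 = 10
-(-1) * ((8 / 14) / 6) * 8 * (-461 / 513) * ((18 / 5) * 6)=-29504 / 1995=-14.79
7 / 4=1.75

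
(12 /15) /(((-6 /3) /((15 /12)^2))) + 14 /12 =13 /24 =0.54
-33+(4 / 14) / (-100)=-11551 / 350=-33.00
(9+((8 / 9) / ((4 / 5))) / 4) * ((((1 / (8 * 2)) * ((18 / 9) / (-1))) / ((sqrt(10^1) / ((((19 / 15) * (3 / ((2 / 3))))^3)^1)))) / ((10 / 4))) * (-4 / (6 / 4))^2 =-193.19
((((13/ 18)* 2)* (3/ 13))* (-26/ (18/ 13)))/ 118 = -169/ 3186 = -0.05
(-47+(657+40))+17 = 667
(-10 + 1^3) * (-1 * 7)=63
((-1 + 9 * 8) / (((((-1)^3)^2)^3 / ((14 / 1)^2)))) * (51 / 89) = 709716 / 89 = 7974.34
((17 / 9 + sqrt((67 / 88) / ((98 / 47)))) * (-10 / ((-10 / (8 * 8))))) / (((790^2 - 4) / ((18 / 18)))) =sqrt(34639) / 3003462 + 34 / 175527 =0.00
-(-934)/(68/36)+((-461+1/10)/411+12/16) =69045419/139740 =494.10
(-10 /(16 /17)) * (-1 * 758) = 32215 /4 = 8053.75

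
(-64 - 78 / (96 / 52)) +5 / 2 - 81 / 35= -14849 / 140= -106.06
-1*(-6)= 6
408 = 408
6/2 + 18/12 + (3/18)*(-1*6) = 7/2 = 3.50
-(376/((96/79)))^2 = -13786369/144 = -95738.67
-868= -868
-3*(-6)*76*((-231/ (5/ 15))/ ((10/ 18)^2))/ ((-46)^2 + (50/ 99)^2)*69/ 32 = -6491332329867/ 2074141600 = -3129.65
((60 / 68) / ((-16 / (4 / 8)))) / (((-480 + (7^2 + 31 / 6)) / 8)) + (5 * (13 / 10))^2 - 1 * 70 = -964239 / 34748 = -27.75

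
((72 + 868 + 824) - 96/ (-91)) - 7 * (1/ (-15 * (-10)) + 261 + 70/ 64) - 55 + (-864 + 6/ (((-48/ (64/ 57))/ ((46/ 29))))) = -39666368489/ 40112800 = -988.87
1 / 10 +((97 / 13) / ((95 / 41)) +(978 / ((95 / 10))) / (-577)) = 4477697 / 1425190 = 3.14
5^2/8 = 25/8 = 3.12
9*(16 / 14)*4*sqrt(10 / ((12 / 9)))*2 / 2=144*sqrt(30) / 7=112.67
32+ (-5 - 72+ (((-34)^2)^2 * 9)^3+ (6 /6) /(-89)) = 154833360378692089610330 /89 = 1739700678412270669778.99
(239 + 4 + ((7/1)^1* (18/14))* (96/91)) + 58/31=717565/2821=254.37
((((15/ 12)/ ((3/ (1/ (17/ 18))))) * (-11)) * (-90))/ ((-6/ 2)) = -2475/ 17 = -145.59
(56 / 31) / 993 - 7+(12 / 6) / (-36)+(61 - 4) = 9224975 / 184698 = 49.95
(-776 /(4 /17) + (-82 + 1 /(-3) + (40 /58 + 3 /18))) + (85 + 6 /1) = -572195 /174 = -3288.48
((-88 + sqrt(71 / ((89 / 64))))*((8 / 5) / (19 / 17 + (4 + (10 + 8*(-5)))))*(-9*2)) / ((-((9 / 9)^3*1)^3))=23936 / 235 - 2176*sqrt(6319) / 20915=93.58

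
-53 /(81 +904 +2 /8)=-212 /3941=-0.05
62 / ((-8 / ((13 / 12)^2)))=-5239 / 576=-9.10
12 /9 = 4 /3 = 1.33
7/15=0.47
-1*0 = 0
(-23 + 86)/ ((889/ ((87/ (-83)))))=-783/ 10541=-0.07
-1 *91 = -91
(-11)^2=121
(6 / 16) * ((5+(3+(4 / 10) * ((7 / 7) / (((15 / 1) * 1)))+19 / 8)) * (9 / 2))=56169 / 3200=17.55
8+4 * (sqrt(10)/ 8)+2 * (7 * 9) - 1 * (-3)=sqrt(10)/ 2+137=138.58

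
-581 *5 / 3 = -968.33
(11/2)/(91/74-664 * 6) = -407/294725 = -0.00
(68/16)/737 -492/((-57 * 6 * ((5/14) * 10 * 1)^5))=0.01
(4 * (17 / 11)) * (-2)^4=1088 / 11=98.91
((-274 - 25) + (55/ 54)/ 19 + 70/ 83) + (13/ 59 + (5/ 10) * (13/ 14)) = -20920561033/ 70340508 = -297.42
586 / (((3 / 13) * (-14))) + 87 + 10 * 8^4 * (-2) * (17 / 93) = -3269974 / 217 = -15069.00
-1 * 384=-384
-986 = -986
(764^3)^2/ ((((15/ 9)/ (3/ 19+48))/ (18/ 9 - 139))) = -14957295131214428295168/ 19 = -787226059537601489219.37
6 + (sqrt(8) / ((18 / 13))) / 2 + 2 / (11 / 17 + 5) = 13 * sqrt(2) / 18 + 305 / 48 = 7.38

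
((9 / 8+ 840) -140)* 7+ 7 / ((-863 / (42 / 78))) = 440491205 / 89752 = 4907.87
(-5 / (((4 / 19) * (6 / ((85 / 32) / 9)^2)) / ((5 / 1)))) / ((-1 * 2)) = 3431875 / 3981312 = 0.86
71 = 71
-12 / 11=-1.09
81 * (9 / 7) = 729 / 7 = 104.14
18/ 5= 3.60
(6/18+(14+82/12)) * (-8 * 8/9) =-4064/27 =-150.52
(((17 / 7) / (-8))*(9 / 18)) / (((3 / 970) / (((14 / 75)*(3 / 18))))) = -1649 / 1080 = -1.53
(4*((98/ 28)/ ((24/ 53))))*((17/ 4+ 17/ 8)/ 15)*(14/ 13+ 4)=69377/ 1040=66.71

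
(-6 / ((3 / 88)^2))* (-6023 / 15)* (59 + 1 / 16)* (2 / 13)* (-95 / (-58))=11631376680 / 377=30852458.04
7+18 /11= 8.64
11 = 11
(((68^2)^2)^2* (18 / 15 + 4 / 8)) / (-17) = -228581619826688 / 5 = -45716323965337.60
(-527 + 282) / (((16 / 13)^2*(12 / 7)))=-289835 / 3072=-94.35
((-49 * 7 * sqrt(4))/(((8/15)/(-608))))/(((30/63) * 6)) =273714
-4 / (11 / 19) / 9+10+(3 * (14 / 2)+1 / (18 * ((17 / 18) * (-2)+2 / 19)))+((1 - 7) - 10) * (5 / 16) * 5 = 314099 / 60390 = 5.20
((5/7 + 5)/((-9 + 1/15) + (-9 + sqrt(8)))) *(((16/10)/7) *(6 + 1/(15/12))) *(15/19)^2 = -395107200/1248153529- 44064000 *sqrt(2)/1248153529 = -0.37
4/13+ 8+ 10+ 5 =303/13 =23.31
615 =615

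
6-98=-92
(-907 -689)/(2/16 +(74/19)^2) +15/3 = -1462801/14723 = -99.35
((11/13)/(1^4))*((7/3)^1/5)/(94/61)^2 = 286517/1723020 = 0.17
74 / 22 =37 / 11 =3.36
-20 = -20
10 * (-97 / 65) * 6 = -1164 / 13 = -89.54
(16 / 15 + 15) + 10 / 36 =1471 / 90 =16.34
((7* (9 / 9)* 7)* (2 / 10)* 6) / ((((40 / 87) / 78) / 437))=217962927 / 50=4359258.54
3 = 3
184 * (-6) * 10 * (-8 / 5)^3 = 1130496 / 25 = 45219.84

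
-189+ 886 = 697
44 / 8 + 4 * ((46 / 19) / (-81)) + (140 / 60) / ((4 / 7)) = 58259 / 6156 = 9.46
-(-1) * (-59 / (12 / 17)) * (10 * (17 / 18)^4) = -418857815 / 629856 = -665.01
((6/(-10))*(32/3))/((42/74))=-1184/105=-11.28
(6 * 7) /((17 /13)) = 546 /17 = 32.12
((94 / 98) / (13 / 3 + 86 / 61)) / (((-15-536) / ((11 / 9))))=-31537 / 85127847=-0.00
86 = 86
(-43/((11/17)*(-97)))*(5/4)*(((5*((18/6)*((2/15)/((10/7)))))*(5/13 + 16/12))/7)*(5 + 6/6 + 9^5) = 17376.40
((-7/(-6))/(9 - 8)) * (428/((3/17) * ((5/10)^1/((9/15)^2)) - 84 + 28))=-50932/5687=-8.96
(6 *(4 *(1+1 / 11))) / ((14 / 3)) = 432 / 77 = 5.61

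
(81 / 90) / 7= 9 / 70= 0.13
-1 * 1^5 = -1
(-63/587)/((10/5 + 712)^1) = -3/19958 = -0.00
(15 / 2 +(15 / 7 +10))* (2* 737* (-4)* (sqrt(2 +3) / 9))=-810700* sqrt(5) / 63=-28774.29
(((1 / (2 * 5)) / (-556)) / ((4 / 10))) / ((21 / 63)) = -3 / 2224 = -0.00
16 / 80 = 1 / 5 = 0.20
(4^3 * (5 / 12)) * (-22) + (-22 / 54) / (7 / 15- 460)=-36394985 / 62037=-586.67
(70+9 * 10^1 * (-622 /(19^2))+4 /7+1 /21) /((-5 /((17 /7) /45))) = 10883689 /11940075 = 0.91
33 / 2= 16.50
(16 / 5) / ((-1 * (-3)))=16 / 15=1.07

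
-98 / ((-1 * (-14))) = -7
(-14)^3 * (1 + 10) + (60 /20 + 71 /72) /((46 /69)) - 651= -1479793 /48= -30829.02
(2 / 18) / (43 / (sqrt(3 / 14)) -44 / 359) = 7898 / 5004311637 + 5541883*sqrt(42) / 30025869822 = 0.00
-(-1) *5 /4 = 5 /4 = 1.25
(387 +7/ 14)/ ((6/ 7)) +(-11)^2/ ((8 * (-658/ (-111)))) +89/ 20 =36249337/ 78960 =459.08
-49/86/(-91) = 7/1118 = 0.01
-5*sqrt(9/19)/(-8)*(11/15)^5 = 161051*sqrt(19)/7695000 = 0.09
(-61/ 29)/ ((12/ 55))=-3355/ 348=-9.64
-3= -3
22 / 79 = 0.28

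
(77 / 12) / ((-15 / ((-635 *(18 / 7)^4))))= 4073652 / 343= 11876.54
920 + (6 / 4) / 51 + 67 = 33559 / 34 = 987.03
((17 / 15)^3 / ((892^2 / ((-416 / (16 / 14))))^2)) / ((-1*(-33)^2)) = -40684553 / 145425676171446000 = -0.00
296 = 296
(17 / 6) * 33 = 187 / 2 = 93.50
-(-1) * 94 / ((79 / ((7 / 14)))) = 47 / 79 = 0.59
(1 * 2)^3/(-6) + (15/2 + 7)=79/6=13.17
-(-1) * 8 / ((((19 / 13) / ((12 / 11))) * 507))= 32 / 2717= 0.01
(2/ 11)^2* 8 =0.26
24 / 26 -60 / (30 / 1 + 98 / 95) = -1.01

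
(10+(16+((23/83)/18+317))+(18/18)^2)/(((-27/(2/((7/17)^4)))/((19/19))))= -886.44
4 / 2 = 2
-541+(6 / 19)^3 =-3710503 / 6859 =-540.97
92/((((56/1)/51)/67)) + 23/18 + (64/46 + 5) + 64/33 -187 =86648410/15939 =5436.25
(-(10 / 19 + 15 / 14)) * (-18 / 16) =3825 / 2128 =1.80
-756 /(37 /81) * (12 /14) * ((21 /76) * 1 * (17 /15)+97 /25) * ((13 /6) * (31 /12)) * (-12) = 399533.60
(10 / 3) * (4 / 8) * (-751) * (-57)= 71345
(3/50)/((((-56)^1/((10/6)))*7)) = -1/3920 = -0.00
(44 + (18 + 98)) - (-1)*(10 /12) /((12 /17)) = 11605 /72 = 161.18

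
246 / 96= 41 / 16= 2.56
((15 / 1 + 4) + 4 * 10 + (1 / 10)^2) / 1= 5901 / 100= 59.01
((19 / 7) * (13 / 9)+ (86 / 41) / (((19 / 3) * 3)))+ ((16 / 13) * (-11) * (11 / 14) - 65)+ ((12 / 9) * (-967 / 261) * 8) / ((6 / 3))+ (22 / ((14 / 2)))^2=-31661823002 / 388542609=-81.49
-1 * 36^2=-1296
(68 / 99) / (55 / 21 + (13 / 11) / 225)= 5950 / 22733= 0.26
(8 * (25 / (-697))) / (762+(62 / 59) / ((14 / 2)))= -10325 / 27424162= -0.00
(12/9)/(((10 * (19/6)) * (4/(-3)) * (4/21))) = -0.17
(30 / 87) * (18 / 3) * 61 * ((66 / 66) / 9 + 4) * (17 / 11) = 767380 / 957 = 801.86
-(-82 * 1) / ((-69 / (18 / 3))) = -164 / 23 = -7.13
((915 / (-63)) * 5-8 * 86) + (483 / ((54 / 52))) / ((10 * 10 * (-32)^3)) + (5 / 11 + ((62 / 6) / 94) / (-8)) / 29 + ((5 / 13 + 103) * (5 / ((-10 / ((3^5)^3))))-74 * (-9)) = -741728210.30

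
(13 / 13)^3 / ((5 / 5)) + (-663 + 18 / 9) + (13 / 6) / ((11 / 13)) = -43391 / 66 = -657.44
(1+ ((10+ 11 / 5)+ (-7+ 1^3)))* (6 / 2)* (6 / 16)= 81 / 10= 8.10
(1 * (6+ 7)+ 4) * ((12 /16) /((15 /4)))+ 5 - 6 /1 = 12 /5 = 2.40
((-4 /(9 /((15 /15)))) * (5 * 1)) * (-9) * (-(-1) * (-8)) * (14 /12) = -560 /3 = -186.67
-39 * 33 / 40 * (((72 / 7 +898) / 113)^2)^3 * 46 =-488843149021110251991816336 / 1224697708713481205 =-399154130.48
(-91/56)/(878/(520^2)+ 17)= -219700/2298839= -0.10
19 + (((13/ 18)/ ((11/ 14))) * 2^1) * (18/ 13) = 237/ 11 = 21.55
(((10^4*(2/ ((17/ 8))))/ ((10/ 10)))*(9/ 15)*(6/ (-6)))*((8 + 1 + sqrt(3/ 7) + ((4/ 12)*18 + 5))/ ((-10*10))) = 960*sqrt(21)/ 119 + 19200/ 17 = 1166.38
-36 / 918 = -0.04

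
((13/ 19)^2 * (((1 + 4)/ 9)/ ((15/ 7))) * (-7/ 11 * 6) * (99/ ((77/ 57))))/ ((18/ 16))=-30.19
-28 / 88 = -0.32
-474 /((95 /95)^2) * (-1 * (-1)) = -474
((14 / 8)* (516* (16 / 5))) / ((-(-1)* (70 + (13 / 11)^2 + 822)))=249744 / 77215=3.23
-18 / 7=-2.57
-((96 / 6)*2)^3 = -32768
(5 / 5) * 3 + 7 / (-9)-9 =-61 / 9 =-6.78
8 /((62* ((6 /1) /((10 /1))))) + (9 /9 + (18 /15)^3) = 34213 /11625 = 2.94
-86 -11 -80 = -177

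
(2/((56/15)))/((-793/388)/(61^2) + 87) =88755/14413721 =0.01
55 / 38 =1.45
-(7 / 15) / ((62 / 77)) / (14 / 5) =-77 / 372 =-0.21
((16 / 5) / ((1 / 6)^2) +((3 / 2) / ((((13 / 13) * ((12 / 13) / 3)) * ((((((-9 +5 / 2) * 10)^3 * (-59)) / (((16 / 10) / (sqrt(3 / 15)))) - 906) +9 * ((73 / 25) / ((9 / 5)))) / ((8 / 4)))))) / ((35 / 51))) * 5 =1611375918750 * sqrt(5) / 229716504582969523 +132316706640499643088 / 229716504582969523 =576.00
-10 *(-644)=6440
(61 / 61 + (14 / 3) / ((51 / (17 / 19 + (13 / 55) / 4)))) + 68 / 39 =3922649 / 1385670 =2.83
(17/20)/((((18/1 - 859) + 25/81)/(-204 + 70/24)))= 58293/286720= 0.20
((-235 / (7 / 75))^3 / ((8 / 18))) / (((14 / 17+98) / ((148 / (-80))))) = 413256095859375 / 614656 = 672337203.02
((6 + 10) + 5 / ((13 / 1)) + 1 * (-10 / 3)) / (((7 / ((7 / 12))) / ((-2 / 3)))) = -509 / 702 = -0.73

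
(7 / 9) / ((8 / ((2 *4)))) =7 / 9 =0.78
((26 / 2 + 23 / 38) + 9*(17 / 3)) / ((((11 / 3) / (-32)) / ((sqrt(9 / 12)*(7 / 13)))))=-412440*sqrt(3) / 2717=-262.92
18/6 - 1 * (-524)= 527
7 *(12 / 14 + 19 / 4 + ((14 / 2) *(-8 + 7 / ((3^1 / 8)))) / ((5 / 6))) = 13329 / 20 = 666.45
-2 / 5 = -0.40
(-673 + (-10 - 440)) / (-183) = 1123 / 183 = 6.14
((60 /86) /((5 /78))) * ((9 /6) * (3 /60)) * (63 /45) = 2457 /2150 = 1.14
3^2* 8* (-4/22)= -13.09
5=5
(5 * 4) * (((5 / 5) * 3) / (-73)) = -60 / 73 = -0.82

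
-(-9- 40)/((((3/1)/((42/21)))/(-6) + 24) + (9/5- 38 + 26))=980/271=3.62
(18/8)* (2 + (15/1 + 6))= 207/4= 51.75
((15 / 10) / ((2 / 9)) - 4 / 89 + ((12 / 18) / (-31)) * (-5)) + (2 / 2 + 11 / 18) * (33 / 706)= 6.89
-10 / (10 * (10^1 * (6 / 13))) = -13 / 60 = -0.22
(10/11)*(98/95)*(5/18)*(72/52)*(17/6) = 8330/8151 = 1.02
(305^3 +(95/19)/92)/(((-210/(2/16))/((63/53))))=-1566168903/78016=-20074.97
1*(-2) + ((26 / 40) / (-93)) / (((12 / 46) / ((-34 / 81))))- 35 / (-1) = 14920423 / 451980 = 33.01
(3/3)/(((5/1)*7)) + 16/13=1.26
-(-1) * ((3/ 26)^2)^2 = 81/ 456976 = 0.00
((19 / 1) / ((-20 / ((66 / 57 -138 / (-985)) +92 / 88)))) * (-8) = 964869 / 54175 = 17.81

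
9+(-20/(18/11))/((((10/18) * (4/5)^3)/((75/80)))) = -16017/512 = -31.28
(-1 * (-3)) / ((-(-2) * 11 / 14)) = 21 / 11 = 1.91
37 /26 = 1.42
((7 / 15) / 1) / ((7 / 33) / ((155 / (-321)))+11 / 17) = 40579 / 18066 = 2.25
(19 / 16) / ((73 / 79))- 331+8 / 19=-329.29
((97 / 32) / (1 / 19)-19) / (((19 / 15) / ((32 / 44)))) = 975 / 44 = 22.16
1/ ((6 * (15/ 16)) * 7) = 8/ 315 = 0.03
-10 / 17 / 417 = -10 / 7089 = -0.00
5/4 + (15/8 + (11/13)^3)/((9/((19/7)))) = 316081/158184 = 2.00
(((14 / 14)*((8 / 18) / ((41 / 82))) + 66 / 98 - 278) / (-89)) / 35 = 121909 / 1373715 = 0.09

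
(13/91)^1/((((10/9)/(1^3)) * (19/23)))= 207/1330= 0.16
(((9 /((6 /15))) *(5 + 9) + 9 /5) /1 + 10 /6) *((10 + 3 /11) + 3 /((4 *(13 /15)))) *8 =28376.94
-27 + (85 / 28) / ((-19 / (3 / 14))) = -201351 / 7448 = -27.03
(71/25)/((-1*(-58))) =71/1450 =0.05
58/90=29/45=0.64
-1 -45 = -46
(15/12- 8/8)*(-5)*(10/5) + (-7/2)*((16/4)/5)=-53/10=-5.30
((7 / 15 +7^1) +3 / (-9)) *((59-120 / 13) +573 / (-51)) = 911212 / 3315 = 274.88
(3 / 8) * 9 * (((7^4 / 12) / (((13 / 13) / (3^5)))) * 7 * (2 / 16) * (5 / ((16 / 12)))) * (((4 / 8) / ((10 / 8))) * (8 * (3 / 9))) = 36756909 / 64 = 574326.70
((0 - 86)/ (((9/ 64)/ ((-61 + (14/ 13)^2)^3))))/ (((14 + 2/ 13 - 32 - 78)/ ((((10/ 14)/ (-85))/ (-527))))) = -21.80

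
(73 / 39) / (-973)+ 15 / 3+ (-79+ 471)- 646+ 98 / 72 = -112766711 / 455364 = -247.64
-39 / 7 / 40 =-39 / 280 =-0.14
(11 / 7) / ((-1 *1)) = -11 / 7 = -1.57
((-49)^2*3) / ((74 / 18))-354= 1398.08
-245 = -245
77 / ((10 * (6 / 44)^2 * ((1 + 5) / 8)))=74536 / 135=552.12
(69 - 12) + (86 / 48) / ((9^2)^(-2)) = 94497 / 8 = 11812.12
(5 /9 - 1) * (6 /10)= -4 /15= -0.27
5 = 5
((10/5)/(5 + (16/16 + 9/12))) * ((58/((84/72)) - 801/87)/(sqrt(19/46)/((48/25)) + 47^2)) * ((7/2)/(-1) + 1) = -1426042746880/104985124143487 + 21928000 * sqrt(874)/314955372430461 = -0.01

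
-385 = -385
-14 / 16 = -7 / 8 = -0.88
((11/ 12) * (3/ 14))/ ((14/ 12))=33/ 196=0.17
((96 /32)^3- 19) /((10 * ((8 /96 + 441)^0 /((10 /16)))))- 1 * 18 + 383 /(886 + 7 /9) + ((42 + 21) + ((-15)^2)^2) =50670.93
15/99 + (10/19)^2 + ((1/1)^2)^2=17018/11913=1.43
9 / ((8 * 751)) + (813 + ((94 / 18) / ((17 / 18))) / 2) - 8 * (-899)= 817881209 / 102136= 8007.77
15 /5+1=4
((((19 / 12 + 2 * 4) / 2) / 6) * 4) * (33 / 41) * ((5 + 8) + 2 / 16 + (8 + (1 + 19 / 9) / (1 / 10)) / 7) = 11930215 / 247968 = 48.11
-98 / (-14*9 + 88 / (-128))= 1568 / 2027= 0.77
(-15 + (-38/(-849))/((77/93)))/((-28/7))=325687/87164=3.74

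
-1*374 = -374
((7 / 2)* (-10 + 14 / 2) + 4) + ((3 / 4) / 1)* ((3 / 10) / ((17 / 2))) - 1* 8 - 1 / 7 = -34787 / 2380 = -14.62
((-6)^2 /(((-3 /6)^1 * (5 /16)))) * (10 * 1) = -2304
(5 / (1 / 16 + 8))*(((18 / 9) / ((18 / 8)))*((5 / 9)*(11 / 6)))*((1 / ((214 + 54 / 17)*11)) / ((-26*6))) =-1700 / 1128397959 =-0.00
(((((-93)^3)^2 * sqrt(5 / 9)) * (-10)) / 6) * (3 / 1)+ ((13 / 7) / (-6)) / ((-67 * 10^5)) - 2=-2411190051613.71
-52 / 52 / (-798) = 1 / 798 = 0.00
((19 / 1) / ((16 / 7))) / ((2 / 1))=133 / 32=4.16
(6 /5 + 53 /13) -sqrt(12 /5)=343 /65 -2*sqrt(15) /5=3.73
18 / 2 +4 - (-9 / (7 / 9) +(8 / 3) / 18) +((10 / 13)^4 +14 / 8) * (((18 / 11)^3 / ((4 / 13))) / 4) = 141042498083 / 4421400984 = 31.90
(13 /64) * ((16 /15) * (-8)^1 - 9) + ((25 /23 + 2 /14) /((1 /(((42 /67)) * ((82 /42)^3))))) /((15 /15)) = 1104066143 /507420480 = 2.18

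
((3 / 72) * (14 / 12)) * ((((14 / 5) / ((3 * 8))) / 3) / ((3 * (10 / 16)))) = 0.00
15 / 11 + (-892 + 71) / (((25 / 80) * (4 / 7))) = -252793 / 55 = -4596.24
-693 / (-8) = 693 / 8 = 86.62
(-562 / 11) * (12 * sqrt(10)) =-6744 * sqrt(10) / 11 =-1938.76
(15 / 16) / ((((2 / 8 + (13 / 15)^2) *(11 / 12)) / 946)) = 870750 / 901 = 966.43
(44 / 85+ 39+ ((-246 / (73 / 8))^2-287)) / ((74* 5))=108553098 / 83798525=1.30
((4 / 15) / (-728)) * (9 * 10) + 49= 4456 / 91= 48.97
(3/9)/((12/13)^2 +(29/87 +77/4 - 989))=-676/1964249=-0.00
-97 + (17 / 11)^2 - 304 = -398.61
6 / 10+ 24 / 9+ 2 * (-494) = -14771 / 15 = -984.73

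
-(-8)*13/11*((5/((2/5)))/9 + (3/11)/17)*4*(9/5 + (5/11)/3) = 316729504/3054645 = 103.69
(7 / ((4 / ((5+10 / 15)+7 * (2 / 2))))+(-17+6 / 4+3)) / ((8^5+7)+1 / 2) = 58 / 196653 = 0.00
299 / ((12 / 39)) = 3887 / 4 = 971.75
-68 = -68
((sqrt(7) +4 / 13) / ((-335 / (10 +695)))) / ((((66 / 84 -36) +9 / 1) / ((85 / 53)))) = 671160 / 16941821 +167790 * sqrt(7) / 1303217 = 0.38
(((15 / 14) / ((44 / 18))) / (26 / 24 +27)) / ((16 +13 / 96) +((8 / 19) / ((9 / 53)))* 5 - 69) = -443232 / 1149203363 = -0.00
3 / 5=0.60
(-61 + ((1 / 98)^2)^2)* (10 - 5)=-28132228875 / 92236816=-305.00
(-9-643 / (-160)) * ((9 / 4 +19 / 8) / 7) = -29489 / 8960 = -3.29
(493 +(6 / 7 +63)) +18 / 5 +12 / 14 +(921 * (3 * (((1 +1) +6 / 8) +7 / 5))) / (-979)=75328433 / 137060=549.60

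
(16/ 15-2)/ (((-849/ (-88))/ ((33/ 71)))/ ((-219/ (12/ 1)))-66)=247324/ 17790735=0.01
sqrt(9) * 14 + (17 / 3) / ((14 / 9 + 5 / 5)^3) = 515145 / 12167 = 42.34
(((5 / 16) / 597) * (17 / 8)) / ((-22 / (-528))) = 85 / 3184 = 0.03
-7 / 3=-2.33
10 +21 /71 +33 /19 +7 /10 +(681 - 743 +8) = -556697 /13490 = -41.27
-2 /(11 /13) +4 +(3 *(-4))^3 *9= -171054 /11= -15550.36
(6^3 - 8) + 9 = 217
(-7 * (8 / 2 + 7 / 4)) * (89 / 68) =-14329 / 272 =-52.68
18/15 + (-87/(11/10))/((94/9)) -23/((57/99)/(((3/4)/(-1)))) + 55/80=19076653/785840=24.28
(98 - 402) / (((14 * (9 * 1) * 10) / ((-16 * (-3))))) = -1216 / 105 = -11.58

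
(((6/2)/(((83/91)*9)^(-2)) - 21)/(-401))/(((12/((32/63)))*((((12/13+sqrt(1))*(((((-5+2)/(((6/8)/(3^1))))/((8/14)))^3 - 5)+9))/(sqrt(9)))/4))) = 16001344/1241404662225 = 0.00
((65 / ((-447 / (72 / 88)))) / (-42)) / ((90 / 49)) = 91 / 59004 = 0.00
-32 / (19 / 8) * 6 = -1536 / 19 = -80.84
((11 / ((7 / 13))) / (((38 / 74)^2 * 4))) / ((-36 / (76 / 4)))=-195767 / 19152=-10.22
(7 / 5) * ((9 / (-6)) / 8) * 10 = -21 / 8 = -2.62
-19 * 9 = -171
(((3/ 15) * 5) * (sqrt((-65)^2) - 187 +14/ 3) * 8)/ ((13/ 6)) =-5632/ 13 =-433.23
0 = 0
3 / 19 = 0.16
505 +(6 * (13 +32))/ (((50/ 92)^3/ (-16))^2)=130997338493429/ 48828125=2682825.49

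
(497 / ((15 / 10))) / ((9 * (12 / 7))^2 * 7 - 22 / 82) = 285278 / 1434441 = 0.20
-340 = -340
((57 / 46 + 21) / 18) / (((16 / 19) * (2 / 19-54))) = -123101 / 4521984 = -0.03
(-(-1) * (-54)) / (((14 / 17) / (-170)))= 78030 / 7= 11147.14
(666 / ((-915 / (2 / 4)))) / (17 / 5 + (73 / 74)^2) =-607836 / 7303957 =-0.08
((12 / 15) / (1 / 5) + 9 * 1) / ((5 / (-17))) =-221 / 5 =-44.20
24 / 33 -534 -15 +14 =-5877 / 11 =-534.27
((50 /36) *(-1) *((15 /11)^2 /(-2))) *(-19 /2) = -11875 /968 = -12.27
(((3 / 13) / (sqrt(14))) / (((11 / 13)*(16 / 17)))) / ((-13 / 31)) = -0.18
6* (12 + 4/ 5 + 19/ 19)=82.80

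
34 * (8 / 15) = 272 / 15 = 18.13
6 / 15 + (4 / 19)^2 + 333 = 333.44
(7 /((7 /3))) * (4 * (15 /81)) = 20 /9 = 2.22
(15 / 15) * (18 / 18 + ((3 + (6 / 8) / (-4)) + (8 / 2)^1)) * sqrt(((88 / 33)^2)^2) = 500 / 9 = 55.56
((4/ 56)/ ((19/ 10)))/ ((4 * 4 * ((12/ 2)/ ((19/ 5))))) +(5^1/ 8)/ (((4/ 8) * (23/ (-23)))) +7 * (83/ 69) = 36949/ 5152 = 7.17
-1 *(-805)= 805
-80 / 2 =-40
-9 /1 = -9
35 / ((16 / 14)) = 245 / 8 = 30.62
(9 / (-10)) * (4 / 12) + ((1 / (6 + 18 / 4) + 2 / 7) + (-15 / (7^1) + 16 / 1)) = 13.94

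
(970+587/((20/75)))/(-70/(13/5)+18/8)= -164905/1283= -128.53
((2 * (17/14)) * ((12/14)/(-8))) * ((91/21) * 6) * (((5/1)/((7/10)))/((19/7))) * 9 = -160.23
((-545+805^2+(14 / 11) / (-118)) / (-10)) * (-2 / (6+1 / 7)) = 2941501591 / 139535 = 21080.74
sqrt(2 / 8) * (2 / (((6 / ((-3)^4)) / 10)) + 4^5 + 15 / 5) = 1297 / 2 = 648.50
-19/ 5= -3.80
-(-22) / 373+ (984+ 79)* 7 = 2775515 / 373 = 7441.06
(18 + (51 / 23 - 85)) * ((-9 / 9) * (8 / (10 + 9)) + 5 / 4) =-46935 / 874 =-53.70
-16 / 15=-1.07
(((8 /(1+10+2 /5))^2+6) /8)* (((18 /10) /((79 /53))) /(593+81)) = 558991 /384436120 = 0.00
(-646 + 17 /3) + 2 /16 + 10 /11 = -168775 /264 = -639.30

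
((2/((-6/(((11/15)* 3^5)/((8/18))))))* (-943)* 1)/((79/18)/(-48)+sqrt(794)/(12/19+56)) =310322.76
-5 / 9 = -0.56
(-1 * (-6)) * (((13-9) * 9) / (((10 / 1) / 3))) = 324 / 5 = 64.80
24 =24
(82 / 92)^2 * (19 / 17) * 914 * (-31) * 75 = -33935985975 / 17986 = -1886800.07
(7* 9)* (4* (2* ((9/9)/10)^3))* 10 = 126/25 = 5.04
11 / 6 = 1.83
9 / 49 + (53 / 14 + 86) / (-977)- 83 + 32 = -4874259 / 95746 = -50.91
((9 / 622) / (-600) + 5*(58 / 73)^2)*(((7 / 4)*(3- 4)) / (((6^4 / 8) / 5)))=-14646744091 / 85915416960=-0.17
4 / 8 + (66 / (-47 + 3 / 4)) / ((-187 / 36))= 0.77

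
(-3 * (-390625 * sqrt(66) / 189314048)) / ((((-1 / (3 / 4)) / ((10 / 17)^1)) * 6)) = -5859375 * sqrt(66) / 12873355264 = -0.00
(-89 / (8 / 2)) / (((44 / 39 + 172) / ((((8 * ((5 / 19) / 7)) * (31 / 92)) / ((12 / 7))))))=-179335 / 23604992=-0.01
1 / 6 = 0.17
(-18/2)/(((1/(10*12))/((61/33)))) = -21960/11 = -1996.36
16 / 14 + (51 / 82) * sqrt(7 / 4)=51 * sqrt(7) / 164 + 8 / 7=1.97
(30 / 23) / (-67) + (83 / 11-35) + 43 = 263181 / 16951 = 15.53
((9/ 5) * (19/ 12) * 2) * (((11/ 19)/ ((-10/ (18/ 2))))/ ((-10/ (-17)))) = -5049/ 1000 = -5.05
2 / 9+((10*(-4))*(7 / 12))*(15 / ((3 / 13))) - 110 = -14638 / 9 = -1626.44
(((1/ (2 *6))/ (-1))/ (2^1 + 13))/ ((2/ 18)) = -1/ 20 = -0.05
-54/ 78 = -9/ 13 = -0.69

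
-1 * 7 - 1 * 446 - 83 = -536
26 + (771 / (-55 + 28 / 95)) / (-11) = 1559587 / 57167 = 27.28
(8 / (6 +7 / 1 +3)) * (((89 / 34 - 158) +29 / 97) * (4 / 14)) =-511465 / 23086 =-22.15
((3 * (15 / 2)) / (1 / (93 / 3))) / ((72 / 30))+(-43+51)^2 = 2837 / 8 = 354.62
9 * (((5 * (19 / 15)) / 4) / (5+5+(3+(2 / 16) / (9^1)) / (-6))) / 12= 513 / 4103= 0.13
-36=-36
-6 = -6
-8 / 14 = -4 / 7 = -0.57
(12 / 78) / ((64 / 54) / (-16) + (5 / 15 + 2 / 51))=0.52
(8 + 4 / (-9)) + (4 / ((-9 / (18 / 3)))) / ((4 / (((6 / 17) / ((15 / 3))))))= 5744 / 765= 7.51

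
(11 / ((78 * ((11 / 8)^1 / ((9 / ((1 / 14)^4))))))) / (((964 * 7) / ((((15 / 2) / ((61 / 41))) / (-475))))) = -1012536 / 18155735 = -0.06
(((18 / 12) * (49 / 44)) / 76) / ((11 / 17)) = 2499 / 73568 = 0.03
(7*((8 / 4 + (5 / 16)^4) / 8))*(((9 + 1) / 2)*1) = 4609395 / 524288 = 8.79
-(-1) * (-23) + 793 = 770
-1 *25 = -25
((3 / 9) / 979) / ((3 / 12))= 4 / 2937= 0.00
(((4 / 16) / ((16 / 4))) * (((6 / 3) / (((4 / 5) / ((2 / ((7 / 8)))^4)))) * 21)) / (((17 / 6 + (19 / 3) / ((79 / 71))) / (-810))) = -1310515200 / 154007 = -8509.45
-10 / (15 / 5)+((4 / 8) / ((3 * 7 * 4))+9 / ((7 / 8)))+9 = 383 / 24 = 15.96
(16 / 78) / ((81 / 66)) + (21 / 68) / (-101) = 1186655 / 7232004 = 0.16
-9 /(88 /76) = -171 /22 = -7.77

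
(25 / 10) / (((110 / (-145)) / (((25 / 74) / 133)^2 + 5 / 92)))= -4389714775 / 24506835892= -0.18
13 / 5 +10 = 63 / 5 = 12.60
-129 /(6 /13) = -559 /2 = -279.50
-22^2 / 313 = -484 / 313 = -1.55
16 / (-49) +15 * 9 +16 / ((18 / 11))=144.45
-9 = -9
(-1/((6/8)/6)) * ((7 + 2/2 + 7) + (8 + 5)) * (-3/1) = 672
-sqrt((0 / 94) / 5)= 0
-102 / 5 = -20.40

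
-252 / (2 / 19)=-2394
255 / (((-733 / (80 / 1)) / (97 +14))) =-2264400 / 733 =-3089.22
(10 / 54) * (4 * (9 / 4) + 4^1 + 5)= 10 / 3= 3.33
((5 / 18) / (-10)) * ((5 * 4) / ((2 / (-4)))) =10 / 9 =1.11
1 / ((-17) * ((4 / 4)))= -1 / 17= -0.06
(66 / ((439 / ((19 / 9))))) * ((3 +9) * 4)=6688 / 439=15.23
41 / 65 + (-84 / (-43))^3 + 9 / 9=46953502 / 5167955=9.09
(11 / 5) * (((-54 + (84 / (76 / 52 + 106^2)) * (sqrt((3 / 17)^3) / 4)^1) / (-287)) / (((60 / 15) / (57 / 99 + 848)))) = 6147 / 70 - 26637 * sqrt(51) / 844382860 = 87.81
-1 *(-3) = 3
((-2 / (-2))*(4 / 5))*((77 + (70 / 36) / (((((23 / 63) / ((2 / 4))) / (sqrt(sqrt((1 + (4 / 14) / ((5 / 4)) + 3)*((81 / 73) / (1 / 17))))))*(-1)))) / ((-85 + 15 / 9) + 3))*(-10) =6.88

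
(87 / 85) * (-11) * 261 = -249777 / 85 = -2938.55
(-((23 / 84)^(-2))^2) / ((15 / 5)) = -16595712 / 279841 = -59.30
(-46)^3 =-97336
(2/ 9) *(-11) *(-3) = 22/ 3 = 7.33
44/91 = 0.48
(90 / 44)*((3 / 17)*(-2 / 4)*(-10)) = 675 / 374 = 1.80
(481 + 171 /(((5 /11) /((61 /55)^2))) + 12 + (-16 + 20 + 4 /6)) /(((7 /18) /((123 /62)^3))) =789887798091 /40962625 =19283.13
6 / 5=1.20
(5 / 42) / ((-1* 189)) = -5 / 7938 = -0.00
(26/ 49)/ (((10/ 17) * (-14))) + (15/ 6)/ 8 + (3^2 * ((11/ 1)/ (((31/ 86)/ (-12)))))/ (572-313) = -392690931/ 31473680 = -12.48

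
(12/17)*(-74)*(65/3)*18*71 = -24588720/17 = -1446395.29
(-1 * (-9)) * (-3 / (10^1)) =-27 / 10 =-2.70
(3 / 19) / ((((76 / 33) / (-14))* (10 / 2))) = -693 / 3610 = -0.19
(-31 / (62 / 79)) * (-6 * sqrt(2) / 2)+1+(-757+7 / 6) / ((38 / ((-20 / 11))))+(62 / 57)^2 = 1370498 / 35739+237 * sqrt(2) / 2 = 205.93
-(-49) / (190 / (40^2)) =412.63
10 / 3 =3.33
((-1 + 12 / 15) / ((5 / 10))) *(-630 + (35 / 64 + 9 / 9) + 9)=7929 / 32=247.78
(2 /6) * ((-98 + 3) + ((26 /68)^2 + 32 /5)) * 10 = -294.85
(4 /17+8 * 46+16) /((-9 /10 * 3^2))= -65320 /1377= -47.44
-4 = -4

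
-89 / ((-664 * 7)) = 89 / 4648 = 0.02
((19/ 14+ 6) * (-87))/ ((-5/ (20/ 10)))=256.03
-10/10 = -1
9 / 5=1.80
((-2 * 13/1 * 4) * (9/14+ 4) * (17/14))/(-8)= 14365/196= 73.29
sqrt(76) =2 *sqrt(19) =8.72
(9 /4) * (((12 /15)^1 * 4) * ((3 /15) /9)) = 4 /25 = 0.16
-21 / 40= -0.52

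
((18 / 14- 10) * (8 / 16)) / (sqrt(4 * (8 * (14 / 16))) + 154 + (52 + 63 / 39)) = -2140307 / 101918166 + 10309 * sqrt(7) / 50959083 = -0.02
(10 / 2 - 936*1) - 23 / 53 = -49366 / 53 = -931.43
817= 817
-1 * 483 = -483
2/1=2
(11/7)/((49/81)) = 891/343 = 2.60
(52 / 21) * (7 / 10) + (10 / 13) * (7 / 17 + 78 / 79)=735784 / 261885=2.81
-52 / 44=-13 / 11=-1.18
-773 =-773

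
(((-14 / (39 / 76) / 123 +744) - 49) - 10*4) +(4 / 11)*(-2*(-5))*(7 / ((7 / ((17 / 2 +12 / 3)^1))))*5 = 46543181 / 52767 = 882.05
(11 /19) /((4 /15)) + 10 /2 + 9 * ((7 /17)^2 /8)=323389 /43928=7.36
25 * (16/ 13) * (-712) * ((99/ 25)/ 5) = -1127808/ 65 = -17350.89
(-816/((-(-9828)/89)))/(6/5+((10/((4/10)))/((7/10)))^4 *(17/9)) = -5189590/2158203967751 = -0.00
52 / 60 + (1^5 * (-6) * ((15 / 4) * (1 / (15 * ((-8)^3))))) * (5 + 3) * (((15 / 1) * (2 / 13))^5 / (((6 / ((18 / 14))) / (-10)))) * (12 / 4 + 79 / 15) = -1025540462 / 38985765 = -26.31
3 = 3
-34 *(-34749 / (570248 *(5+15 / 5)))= 34749 / 134176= 0.26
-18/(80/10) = -9/4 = -2.25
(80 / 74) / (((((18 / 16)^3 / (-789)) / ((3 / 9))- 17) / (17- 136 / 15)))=-0.50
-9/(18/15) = -15/2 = -7.50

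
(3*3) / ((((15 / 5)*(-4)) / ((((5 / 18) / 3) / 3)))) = -5 / 216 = -0.02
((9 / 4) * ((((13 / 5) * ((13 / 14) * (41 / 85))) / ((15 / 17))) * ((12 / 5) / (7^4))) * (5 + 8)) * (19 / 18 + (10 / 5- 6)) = -4774081 / 42017500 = -0.11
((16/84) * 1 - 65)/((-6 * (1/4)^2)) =10888/63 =172.83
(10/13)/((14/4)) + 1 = 111/91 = 1.22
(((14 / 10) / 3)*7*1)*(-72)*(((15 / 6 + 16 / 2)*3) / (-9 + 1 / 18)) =95256 / 115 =828.31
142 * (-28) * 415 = -1650040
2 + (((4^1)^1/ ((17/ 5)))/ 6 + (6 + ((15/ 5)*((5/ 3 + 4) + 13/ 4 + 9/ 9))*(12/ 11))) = 22805/ 561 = 40.65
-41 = -41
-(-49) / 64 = 49 / 64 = 0.77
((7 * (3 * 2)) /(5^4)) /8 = 0.01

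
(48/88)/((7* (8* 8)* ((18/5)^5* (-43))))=-3125/66734502912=-0.00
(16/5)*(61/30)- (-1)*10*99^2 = 7351238/75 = 98016.51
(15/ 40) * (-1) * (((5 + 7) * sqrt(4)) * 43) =-387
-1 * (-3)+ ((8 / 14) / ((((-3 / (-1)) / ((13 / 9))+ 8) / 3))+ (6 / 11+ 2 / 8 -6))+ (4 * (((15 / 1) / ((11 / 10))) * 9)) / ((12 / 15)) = 24676915 / 40348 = 611.60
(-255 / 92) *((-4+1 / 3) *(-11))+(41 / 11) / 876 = -12387811 / 110814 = -111.79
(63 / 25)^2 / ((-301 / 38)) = -0.80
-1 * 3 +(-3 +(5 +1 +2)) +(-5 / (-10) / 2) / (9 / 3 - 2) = 9 / 4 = 2.25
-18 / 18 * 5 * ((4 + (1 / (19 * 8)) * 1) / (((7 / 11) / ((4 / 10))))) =-957 / 76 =-12.59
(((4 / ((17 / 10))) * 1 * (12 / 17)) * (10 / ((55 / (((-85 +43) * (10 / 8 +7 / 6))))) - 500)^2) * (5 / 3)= 26019367200 / 34969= 744069.52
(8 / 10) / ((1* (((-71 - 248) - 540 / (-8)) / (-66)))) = 528 / 2515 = 0.21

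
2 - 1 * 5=-3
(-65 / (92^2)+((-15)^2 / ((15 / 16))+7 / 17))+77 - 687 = -53180417 / 143888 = -369.60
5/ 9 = 0.56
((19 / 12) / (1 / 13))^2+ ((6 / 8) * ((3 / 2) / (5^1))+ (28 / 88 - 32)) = 392.22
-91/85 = -1.07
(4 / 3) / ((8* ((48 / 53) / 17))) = 3.13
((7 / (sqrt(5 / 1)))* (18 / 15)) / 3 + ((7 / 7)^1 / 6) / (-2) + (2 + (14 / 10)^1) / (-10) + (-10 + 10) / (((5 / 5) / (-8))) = -127 / 300 + 14* sqrt(5) / 25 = 0.83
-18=-18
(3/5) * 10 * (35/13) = 210/13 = 16.15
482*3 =1446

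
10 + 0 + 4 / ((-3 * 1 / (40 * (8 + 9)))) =-2690 / 3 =-896.67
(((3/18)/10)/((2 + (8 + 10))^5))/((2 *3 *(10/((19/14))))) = 19/161280000000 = 0.00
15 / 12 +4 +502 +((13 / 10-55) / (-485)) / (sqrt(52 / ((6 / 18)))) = 179 * sqrt(39) / 126100 +2029 / 4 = 507.26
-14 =-14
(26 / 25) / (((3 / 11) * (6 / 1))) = 0.64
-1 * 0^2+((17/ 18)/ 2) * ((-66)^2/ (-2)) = -1028.50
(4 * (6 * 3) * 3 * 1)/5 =216/5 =43.20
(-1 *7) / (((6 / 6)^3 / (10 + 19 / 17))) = -1323 / 17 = -77.82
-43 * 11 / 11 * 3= -129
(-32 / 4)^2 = 64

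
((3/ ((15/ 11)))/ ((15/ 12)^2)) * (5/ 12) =44/ 75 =0.59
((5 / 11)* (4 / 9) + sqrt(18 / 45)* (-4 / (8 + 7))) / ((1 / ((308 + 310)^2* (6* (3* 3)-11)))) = 547950.92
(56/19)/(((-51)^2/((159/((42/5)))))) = 1060/49419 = 0.02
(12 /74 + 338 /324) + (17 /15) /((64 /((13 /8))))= 9468779 /7672320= 1.23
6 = 6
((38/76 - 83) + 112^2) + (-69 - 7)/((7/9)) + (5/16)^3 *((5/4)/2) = 2835960087/229376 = 12363.80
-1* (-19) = 19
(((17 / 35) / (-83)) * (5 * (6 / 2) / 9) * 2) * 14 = -68 / 249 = -0.27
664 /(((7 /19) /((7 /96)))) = 1577 /12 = 131.42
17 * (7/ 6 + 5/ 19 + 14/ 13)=63155/ 1482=42.61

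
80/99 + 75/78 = 4555/2574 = 1.77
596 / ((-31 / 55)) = -32780 / 31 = -1057.42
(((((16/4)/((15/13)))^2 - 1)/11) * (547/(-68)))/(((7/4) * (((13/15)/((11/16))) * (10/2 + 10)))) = -1356013/5569200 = -0.24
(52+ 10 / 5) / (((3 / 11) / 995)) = 197010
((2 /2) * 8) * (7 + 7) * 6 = 672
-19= -19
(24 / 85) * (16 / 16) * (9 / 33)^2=216 / 10285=0.02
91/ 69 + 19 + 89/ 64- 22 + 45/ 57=41863/ 83904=0.50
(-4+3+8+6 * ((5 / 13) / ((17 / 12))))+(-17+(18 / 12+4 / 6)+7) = 0.80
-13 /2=-6.50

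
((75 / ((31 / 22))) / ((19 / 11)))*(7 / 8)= 63525 / 2356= 26.96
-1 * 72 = -72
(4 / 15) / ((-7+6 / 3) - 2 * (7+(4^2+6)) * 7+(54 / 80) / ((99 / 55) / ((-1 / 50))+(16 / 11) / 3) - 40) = -94528 / 159873153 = -0.00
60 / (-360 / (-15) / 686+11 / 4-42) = -82320 / 53803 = -1.53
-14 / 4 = -7 / 2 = -3.50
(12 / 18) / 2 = 1 / 3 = 0.33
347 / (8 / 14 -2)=-2429 / 10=-242.90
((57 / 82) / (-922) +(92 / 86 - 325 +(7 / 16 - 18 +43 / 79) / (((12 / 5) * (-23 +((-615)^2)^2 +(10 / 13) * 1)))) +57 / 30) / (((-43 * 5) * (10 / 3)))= 858468935043097563894559 / 1910487176487629243072000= 0.45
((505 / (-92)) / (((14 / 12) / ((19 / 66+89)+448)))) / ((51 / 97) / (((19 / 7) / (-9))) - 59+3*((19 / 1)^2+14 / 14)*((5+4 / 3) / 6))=-99012253845 / 42519776068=-2.33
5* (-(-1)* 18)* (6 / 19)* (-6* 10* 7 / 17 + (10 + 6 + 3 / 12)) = -77625 / 323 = -240.33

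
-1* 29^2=-841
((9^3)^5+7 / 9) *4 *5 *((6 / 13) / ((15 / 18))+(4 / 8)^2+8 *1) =1413854404093960024 / 39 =36252677028050257.03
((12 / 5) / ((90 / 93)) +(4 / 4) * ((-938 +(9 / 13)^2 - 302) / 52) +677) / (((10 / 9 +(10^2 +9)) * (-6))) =-432134343 / 435445400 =-0.99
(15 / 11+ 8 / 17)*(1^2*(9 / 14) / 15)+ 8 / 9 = 16283 / 16830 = 0.97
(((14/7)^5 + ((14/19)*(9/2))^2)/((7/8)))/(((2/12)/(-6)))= -4470048/2527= -1768.91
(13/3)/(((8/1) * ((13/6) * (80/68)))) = 17/80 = 0.21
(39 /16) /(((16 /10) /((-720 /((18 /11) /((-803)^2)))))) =-6915576525 /16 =-432223532.81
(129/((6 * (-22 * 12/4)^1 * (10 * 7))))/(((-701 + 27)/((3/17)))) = 43/35290640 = 0.00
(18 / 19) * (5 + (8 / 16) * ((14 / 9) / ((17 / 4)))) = 1586 / 323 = 4.91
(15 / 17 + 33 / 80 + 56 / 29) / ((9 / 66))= 1399519 / 59160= 23.66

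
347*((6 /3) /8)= 347 /4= 86.75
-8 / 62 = -4 / 31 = -0.13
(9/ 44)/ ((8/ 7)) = 63/ 352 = 0.18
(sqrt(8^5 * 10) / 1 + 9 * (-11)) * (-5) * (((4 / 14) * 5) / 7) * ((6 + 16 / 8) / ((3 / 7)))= 13200 / 7 - 102400 * sqrt(5) / 21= -9017.78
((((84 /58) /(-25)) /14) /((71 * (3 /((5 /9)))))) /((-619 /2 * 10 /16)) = 16 /286767225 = 0.00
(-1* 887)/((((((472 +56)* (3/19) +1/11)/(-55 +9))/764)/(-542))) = -3531184282384/17443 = -202441339.36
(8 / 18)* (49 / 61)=196 / 549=0.36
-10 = -10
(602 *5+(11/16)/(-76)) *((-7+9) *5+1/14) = 516081009/17024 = 30314.91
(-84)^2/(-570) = -1176/95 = -12.38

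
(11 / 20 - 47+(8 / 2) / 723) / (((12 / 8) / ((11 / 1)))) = -7387457 / 21690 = -340.59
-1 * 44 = -44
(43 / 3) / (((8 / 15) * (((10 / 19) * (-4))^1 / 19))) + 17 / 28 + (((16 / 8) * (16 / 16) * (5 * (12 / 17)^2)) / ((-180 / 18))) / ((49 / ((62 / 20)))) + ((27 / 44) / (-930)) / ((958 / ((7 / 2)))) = -179100820493923 / 740173945280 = -241.97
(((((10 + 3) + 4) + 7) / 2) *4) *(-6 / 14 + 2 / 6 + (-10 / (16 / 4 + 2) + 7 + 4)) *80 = 248320 / 7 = 35474.29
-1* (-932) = 932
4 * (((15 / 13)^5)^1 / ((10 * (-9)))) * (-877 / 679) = 0.12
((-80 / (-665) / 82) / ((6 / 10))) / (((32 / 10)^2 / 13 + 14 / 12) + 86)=26000 / 935249483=0.00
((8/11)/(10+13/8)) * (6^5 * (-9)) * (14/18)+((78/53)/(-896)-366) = -3771.33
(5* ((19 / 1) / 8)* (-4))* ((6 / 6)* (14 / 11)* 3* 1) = -1995 / 11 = -181.36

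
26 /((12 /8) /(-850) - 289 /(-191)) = 8442200 /490727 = 17.20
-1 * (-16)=16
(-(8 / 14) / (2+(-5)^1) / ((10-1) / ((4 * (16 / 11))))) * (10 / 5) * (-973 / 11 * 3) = -71168 / 1089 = -65.35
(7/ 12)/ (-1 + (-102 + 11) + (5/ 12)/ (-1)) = -7/ 1109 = -0.01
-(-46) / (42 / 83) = 1909 / 21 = 90.90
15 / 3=5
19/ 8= 2.38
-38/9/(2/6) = -38/3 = -12.67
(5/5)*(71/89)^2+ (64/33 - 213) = -55003412/261393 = -210.42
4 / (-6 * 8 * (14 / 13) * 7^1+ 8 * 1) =-13 / 1150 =-0.01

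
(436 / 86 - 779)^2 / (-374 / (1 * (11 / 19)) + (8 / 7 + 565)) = -7752442887 / 1033591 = -7500.49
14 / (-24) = -7 / 12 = -0.58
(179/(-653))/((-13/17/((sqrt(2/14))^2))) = 3043/59423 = 0.05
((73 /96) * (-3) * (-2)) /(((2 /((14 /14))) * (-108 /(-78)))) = 949 /576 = 1.65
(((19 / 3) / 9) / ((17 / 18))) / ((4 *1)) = 19 / 102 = 0.19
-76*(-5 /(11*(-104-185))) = -380 /3179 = -0.12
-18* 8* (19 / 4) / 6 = -114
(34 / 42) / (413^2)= 17 / 3581949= 0.00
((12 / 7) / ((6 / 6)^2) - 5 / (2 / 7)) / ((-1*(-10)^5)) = -221 / 1400000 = -0.00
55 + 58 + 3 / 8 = 907 / 8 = 113.38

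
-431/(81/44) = -18964/81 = -234.12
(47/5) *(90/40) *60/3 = 423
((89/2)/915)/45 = 89/82350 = 0.00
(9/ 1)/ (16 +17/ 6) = 54/ 113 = 0.48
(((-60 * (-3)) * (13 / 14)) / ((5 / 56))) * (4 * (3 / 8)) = 2808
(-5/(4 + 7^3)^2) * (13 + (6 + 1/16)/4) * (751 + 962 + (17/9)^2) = -322925045/312100128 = -1.03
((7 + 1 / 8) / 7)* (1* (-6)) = -171 / 28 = -6.11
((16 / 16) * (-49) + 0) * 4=-196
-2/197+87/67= 17005/13199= 1.29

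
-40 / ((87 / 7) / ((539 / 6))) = -75460 / 261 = -289.12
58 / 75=0.77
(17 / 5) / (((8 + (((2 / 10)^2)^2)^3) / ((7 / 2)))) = 5810546875 / 3906250002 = 1.49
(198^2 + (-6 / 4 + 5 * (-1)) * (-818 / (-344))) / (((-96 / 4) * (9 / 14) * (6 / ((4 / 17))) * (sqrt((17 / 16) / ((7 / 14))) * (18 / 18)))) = -94366013 * sqrt(34) / 8052696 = -68.33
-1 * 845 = -845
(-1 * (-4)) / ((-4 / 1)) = -1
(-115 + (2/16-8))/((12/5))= -4915/96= -51.20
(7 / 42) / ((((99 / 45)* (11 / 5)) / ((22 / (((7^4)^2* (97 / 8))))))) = 200 / 18453128001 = 0.00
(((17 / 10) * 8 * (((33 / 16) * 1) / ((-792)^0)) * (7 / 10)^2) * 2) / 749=3927 / 107000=0.04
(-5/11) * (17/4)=-1.93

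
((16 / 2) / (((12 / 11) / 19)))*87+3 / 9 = 36367 / 3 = 12122.33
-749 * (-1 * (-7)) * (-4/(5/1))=20972/5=4194.40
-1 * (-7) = 7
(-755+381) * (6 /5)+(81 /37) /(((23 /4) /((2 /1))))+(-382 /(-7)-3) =-11808773 /29785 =-396.47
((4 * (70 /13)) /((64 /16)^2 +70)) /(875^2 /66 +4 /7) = 64680 /2996038201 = 0.00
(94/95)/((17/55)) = 1034/323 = 3.20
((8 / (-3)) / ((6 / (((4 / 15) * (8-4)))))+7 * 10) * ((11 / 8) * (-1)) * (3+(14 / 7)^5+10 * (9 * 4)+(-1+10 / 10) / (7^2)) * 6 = -4078217 / 18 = -226567.61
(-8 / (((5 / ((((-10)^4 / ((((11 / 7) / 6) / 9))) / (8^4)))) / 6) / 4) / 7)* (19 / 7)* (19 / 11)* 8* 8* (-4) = 467856000 / 847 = 552368.36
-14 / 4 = -7 / 2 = -3.50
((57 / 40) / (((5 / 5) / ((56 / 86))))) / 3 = 133 / 430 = 0.31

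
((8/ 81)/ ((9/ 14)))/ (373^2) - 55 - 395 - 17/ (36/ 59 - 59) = -157132440108287/ 349409266245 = -449.71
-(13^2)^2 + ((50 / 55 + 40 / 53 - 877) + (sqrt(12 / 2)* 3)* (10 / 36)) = -17161384 / 583 + 5* sqrt(6) / 6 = -29434.29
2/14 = 1/7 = 0.14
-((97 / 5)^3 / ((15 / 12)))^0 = -1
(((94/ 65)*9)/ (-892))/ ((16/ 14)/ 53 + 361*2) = -52311/ 2588517100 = -0.00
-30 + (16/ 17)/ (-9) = -4606/ 153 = -30.10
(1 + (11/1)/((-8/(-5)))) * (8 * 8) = 504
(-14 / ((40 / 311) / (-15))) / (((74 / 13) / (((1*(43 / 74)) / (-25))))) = -3650829 / 547600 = -6.67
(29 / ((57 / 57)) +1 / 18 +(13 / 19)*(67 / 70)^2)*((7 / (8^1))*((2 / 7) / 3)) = 24870863 / 10054800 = 2.47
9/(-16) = -9/16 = -0.56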